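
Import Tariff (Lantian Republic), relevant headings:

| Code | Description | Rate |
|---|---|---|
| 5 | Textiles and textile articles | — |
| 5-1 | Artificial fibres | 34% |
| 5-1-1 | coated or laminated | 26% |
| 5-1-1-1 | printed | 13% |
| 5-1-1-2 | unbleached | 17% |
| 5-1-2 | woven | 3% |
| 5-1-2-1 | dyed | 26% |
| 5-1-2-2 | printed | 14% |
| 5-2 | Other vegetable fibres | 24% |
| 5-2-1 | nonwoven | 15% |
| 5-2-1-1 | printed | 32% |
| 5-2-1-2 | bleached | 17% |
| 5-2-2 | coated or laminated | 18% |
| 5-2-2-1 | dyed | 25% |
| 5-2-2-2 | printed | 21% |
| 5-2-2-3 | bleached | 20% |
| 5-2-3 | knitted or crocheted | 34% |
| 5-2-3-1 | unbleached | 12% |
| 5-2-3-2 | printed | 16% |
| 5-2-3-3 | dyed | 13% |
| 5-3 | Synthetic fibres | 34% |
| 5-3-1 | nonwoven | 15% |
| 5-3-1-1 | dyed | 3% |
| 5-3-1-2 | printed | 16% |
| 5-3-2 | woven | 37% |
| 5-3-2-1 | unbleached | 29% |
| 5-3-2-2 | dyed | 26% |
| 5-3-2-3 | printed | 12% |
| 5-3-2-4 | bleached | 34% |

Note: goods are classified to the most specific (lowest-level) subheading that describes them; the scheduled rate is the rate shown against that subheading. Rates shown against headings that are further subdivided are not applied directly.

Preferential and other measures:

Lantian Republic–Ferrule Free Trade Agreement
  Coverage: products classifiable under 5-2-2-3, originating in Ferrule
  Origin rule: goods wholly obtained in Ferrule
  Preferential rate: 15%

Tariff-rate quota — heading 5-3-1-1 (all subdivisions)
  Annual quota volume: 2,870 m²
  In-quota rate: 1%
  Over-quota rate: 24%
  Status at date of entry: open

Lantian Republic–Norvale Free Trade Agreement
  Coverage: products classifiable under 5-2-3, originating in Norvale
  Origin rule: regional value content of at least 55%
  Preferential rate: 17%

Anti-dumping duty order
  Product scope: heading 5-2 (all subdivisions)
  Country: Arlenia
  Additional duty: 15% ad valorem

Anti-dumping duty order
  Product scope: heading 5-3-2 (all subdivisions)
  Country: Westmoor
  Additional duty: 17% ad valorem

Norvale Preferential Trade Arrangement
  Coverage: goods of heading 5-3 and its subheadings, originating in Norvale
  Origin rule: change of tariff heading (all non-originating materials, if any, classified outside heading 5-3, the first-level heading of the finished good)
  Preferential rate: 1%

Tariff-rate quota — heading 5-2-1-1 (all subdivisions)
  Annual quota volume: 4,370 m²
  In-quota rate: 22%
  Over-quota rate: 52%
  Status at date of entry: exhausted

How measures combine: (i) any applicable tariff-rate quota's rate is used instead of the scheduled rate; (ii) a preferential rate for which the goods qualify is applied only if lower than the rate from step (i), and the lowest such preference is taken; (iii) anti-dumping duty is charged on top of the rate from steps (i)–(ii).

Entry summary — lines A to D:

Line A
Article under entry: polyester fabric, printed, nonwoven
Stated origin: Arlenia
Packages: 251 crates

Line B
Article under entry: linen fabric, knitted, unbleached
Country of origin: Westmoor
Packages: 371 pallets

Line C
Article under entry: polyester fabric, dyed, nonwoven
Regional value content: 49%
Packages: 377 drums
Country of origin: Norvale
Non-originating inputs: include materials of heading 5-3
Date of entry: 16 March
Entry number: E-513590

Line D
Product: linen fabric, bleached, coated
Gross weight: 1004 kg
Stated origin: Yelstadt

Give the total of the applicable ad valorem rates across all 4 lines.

49%

Line A: polyester → 5-3; nonwoven → 5-3-1; printed → 5-3-1-2. Scheduled 16%. No special measure applies. → 16%.
Line B: linen → 5-2; knitted → 5-2-3; unbleached → 5-2-3-1. Scheduled 12%. No special measure applies. → 12%.
Line C: polyester → 5-3; nonwoven → 5-3-1; dyed → 5-3-1-1. Scheduled 3%. quota on 5-3-1-1 open → in-quota 1%; Norvale agreement on 5-2-3: 5-3-1-1 not covered; Norvale agreement on 5-3: CTH not met. → 1%.
Line D: linen → 5-2; coated → 5-2-2; bleached → 5-2-2-3. Scheduled 20%. No special measure applies. → 20%.
Sum: 16% + 12% + 1% + 20% = 49%.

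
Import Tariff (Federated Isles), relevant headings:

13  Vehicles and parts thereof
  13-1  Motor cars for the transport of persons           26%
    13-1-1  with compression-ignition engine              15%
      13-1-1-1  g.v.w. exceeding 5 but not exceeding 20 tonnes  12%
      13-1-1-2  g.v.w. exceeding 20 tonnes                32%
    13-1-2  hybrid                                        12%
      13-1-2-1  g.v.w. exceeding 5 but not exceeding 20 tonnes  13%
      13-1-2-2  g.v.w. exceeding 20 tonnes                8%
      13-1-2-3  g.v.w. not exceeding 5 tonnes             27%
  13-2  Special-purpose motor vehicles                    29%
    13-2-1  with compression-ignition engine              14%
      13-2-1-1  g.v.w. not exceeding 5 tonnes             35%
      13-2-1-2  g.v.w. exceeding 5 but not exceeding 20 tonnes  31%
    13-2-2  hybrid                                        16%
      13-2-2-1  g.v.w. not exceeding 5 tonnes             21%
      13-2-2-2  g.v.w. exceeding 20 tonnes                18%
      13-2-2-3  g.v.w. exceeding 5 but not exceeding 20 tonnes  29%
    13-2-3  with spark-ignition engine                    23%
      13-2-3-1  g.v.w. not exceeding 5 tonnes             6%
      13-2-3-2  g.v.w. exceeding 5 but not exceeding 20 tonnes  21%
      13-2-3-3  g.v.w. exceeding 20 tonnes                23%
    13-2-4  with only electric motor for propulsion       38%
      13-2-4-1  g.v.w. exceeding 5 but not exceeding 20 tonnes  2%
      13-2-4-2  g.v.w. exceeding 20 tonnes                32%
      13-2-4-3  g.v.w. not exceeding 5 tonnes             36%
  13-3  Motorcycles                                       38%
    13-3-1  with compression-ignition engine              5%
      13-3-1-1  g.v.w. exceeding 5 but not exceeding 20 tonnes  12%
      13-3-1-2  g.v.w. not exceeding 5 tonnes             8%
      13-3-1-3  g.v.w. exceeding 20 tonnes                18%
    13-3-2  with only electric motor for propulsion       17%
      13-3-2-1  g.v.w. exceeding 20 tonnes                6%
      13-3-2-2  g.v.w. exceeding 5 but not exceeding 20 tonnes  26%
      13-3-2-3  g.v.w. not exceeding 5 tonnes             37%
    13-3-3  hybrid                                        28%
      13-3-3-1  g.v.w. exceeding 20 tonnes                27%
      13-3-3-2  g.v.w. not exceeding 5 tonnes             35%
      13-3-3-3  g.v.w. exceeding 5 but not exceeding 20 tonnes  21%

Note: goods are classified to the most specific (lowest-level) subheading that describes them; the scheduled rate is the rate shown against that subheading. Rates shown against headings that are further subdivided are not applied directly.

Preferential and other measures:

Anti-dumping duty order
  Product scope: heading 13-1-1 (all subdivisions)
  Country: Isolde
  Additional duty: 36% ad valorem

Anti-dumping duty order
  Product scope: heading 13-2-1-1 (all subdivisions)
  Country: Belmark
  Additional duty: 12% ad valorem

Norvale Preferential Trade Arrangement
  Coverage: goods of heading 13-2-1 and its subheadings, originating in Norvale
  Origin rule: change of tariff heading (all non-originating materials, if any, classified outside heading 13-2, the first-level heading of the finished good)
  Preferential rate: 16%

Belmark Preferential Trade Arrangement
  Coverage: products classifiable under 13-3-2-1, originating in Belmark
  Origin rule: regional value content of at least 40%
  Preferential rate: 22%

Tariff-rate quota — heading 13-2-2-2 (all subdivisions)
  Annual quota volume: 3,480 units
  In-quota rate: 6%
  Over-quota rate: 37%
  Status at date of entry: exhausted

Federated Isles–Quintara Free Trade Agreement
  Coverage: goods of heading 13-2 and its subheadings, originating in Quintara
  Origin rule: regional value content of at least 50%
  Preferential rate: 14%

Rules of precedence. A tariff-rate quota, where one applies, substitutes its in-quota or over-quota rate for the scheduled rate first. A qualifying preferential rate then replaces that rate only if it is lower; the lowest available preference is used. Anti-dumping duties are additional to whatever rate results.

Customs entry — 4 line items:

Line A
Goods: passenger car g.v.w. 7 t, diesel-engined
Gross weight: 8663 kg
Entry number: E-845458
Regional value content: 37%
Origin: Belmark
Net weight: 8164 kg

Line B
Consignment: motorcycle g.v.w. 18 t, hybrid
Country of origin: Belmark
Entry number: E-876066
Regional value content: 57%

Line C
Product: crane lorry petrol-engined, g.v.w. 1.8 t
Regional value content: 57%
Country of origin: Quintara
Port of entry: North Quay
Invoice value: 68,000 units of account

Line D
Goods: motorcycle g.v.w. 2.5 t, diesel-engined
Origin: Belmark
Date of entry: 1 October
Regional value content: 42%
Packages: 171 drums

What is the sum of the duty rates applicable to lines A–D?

47%

Line A: passenger car → 13-1; diesel-engined → 13-1-1; g.v.w. 7 t → 13-1-1-1. Scheduled 12%. Belmark agreement on 13-3-2-1: 13-1-1-1 not covered. → 12%.
Line B: motorcycle → 13-3; hybrid → 13-3-3; g.v.w. 18 t → 13-3-3-3. Scheduled 21%. Belmark agreement on 13-3-2-1: 13-3-3-3 not covered. → 21%.
Line C: crane lorry → 13-2; petrol-engined → 13-2-3; g.v.w. 1.8 t → 13-2-3-1. Scheduled 6%. Quintara agreement on 13-2: RVC ≥ 50% → 14% available; preference 14% not lower than 6% → no reduction. → 6%.
Line D: motorcycle → 13-3; diesel-engined → 13-3-1; g.v.w. 2.5 t → 13-3-1-2. Scheduled 8%. Belmark agreement on 13-3-2-1: 13-3-1-2 not covered. → 8%.
Sum: 12% + 21% + 6% + 8% = 47%.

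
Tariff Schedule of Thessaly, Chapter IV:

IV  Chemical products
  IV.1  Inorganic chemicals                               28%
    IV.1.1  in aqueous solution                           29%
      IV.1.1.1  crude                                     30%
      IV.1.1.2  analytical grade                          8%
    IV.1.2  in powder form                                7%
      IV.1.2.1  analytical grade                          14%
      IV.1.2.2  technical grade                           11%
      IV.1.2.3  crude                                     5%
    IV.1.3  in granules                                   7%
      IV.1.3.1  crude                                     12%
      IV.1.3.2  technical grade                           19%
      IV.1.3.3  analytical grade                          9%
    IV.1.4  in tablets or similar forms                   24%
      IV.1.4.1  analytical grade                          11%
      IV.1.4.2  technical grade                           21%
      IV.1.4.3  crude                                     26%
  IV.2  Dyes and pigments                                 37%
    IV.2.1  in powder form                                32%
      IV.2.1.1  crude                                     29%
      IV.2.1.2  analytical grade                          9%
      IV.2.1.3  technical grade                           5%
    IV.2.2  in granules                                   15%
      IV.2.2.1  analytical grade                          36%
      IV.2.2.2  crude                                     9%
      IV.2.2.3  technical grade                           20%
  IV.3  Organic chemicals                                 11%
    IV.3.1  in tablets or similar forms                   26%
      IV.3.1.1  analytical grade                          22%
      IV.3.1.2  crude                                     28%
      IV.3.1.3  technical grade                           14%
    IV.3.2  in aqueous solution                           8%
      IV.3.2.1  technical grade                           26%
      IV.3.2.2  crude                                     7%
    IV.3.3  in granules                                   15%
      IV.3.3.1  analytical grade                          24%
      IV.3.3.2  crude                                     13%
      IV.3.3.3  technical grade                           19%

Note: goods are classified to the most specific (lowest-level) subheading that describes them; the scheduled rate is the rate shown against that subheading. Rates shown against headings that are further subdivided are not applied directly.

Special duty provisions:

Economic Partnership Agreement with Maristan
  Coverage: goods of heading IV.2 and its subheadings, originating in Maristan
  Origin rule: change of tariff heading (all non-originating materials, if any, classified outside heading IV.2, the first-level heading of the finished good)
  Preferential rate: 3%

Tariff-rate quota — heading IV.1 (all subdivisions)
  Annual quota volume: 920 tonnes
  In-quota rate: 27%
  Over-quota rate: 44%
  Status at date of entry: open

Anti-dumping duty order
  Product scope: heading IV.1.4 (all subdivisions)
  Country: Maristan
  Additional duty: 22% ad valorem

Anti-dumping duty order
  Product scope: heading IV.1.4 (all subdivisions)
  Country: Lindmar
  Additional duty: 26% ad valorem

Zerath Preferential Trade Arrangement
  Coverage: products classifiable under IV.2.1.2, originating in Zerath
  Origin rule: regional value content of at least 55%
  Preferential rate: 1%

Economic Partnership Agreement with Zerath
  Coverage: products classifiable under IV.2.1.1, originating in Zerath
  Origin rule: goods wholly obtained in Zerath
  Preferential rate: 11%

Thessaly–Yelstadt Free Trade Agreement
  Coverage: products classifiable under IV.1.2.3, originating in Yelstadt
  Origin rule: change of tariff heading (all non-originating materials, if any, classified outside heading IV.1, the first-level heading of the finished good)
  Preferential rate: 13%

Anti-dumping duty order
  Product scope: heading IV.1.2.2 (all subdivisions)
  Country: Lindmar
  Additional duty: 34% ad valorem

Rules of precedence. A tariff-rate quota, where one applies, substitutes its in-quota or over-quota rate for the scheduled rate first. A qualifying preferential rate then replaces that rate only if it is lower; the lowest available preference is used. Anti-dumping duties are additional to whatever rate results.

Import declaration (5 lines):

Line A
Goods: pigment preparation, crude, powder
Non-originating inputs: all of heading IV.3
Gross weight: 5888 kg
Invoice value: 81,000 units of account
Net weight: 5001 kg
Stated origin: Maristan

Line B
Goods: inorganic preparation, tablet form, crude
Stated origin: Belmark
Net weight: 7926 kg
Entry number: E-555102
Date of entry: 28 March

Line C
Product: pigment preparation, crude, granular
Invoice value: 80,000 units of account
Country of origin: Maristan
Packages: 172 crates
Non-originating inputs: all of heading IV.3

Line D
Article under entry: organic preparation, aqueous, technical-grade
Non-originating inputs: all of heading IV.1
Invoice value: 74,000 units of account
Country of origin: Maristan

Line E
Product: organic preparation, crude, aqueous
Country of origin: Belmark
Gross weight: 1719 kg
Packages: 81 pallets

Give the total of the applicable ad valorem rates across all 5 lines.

66%

Line A: pigment → IV.2; powder → IV.2.1; crude → IV.2.1.1. Scheduled 29%. Maristan agreement on IV.2: CTH met → 3% available; preferential 3%. → 3%.
Line B: inorganic → IV.1; tablet form → IV.1.4; crude → IV.1.4.3. Scheduled 26%. quota on IV.1 open → in-quota 27%. → 27%.
Line C: pigment → IV.2; granular → IV.2.2; crude → IV.2.2.2. Scheduled 9%. Maristan agreement on IV.2: CTH met → 3% available; preferential 3%. → 3%.
Line D: organic → IV.3; aqueous → IV.3.2; technical-grade → IV.3.2.1. Scheduled 26%. Maristan agreement on IV.2: IV.3.2.1 not covered. → 26%.
Line E: organic → IV.3; aqueous → IV.3.2; crude → IV.3.2.2. Scheduled 7%. No special measure applies. → 7%.
Sum: 3% + 27% + 3% + 26% + 7% = 66%.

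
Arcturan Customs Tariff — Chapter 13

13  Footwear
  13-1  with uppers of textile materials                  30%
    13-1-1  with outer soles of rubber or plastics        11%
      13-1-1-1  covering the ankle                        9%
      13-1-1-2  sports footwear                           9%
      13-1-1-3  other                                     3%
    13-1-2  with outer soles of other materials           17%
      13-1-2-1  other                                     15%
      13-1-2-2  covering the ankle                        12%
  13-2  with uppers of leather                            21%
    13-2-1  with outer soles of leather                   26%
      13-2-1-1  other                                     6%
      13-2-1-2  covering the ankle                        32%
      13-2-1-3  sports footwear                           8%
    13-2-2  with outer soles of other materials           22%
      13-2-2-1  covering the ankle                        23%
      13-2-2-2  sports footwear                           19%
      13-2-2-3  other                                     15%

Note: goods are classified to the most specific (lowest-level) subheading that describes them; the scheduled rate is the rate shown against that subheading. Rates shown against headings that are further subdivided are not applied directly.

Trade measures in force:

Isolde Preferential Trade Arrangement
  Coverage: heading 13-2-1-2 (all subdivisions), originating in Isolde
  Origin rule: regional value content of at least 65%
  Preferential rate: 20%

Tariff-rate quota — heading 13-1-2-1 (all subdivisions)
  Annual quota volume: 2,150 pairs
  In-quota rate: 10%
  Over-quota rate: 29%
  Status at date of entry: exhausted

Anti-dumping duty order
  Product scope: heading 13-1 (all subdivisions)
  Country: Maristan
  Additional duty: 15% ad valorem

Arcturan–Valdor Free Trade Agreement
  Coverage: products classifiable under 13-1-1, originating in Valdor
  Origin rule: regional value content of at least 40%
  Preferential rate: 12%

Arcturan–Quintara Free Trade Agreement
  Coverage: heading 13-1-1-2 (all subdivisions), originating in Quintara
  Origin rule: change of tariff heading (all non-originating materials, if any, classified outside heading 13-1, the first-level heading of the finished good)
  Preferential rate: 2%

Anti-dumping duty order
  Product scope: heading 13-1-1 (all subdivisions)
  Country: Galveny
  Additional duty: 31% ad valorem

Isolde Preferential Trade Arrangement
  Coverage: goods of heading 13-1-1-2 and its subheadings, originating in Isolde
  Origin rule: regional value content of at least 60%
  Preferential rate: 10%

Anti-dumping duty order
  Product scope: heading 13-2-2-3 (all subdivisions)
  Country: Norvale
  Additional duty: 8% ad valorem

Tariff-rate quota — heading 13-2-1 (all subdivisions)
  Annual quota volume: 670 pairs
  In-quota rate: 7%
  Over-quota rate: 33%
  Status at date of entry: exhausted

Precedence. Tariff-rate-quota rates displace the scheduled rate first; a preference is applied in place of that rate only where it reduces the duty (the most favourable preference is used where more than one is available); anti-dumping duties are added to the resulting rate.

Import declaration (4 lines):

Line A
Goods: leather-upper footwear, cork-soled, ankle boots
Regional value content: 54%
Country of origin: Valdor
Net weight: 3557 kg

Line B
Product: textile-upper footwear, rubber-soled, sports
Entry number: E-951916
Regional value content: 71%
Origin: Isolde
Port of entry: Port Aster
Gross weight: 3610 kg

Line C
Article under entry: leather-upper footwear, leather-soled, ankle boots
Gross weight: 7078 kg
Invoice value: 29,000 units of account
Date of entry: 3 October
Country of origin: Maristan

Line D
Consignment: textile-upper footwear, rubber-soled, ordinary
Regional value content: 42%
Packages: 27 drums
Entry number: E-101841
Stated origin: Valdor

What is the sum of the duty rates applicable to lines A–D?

68%

Line A: leather-upper → 13-2; cork-soled → 13-2-2; ankle boots → 13-2-2-1. Scheduled 23%. Valdor agreement on 13-1-1: 13-2-2-1 not covered. → 23%.
Line B: textile-upper → 13-1; rubber-soled → 13-1-1; sports → 13-1-1-2. Scheduled 9%. Isolde agreement on 13-2-1-2: 13-1-1-2 not covered; Isolde agreement on 13-1-1-2: RVC ≥ 60% → 10% available; preference 10% not lower than 9% → no reduction. → 9%.
Line C: leather-upper → 13-2; leather-soled → 13-2-1; ankle boots → 13-2-1-2. Scheduled 32%. quota on 13-2-1 exhausted → over-quota 33%. → 33%.
Line D: textile-upper → 13-1; rubber-soled → 13-1-1; ordinary → 13-1-1-3. Scheduled 3%. Valdor agreement on 13-1-1: RVC ≥ 40% → 12% available; preference 12% not lower than 3% → no reduction. → 3%.
Sum: 23% + 9% + 33% + 3% = 68%.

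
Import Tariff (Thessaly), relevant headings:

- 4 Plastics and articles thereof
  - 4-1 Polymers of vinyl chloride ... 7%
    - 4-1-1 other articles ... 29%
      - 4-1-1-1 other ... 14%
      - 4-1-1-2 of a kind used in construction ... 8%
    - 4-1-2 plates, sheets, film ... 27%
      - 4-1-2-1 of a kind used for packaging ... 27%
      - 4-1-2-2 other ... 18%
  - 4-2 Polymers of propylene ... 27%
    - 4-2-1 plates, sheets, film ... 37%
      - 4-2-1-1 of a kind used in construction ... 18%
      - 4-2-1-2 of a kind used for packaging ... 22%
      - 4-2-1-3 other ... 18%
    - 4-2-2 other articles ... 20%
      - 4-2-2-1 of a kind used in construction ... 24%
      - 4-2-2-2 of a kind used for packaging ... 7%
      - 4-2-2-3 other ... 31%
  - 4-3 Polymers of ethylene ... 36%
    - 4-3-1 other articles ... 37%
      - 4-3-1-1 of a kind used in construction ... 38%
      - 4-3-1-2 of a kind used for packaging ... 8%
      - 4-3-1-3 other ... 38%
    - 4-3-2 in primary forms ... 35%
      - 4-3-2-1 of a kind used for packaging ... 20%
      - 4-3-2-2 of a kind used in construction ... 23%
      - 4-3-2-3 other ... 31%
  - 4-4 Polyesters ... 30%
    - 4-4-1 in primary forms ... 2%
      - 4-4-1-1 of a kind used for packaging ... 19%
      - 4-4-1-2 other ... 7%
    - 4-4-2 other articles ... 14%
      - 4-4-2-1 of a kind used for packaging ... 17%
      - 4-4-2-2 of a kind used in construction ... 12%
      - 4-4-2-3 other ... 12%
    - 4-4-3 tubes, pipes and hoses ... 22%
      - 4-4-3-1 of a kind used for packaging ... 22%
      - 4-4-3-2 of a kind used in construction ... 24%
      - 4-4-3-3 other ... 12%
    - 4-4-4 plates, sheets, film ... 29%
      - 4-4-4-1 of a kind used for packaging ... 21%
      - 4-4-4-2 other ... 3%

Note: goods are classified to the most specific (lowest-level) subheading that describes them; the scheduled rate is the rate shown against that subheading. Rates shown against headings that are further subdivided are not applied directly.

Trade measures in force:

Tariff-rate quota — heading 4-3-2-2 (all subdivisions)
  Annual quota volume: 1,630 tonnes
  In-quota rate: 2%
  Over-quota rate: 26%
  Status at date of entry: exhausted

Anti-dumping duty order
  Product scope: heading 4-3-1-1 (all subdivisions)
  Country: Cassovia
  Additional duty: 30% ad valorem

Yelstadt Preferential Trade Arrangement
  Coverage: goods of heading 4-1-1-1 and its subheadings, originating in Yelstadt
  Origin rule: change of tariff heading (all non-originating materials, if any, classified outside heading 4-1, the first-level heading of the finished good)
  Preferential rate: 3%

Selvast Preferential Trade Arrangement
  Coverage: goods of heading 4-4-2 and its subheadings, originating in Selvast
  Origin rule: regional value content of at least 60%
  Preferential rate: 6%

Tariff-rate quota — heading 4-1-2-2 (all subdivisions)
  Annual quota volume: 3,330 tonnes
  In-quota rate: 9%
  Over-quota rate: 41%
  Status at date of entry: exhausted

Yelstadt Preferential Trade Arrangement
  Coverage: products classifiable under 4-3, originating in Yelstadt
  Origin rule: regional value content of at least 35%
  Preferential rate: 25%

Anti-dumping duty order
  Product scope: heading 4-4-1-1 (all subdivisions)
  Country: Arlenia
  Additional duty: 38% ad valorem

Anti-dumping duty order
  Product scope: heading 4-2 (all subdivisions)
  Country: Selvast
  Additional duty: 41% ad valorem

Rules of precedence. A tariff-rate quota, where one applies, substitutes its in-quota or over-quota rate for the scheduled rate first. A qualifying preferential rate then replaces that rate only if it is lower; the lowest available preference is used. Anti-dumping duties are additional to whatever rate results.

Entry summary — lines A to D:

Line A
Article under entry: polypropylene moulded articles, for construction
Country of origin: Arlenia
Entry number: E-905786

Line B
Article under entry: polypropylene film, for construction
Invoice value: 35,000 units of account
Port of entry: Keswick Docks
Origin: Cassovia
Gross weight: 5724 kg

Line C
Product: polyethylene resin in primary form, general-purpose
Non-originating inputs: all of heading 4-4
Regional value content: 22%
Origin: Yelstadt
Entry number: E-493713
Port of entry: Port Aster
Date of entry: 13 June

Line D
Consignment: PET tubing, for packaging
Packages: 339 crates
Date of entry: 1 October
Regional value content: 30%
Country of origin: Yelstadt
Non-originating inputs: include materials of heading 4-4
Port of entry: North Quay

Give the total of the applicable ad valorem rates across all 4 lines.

Line A: polypropylene → 4-2; moulded articles → 4-2-2; for construction → 4-2-2-1. Scheduled 24%. No special measure applies. → 24%.
Line B: polypropylene → 4-2; film → 4-2-1; for construction → 4-2-1-1. Scheduled 18%. No special measure applies. → 18%.
Line C: polyethylene → 4-3; resin in primary form → 4-3-2; general-purpose → 4-3-2-3. Scheduled 31%. Yelstadt agreement on 4-1-1-1: 4-3-2-3 not covered; Yelstadt agreement on 4-3: RVC < 35%. → 31%.
Line D: PET → 4-4; tubing → 4-4-3; for packaging → 4-4-3-1. Scheduled 22%. Yelstadt agreement on 4-1-1-1: 4-4-3-1 not covered; Yelstadt agreement on 4-3: 4-4-3-1 not covered. → 22%.
Sum: 24% + 18% + 31% + 22% = 95%.

95%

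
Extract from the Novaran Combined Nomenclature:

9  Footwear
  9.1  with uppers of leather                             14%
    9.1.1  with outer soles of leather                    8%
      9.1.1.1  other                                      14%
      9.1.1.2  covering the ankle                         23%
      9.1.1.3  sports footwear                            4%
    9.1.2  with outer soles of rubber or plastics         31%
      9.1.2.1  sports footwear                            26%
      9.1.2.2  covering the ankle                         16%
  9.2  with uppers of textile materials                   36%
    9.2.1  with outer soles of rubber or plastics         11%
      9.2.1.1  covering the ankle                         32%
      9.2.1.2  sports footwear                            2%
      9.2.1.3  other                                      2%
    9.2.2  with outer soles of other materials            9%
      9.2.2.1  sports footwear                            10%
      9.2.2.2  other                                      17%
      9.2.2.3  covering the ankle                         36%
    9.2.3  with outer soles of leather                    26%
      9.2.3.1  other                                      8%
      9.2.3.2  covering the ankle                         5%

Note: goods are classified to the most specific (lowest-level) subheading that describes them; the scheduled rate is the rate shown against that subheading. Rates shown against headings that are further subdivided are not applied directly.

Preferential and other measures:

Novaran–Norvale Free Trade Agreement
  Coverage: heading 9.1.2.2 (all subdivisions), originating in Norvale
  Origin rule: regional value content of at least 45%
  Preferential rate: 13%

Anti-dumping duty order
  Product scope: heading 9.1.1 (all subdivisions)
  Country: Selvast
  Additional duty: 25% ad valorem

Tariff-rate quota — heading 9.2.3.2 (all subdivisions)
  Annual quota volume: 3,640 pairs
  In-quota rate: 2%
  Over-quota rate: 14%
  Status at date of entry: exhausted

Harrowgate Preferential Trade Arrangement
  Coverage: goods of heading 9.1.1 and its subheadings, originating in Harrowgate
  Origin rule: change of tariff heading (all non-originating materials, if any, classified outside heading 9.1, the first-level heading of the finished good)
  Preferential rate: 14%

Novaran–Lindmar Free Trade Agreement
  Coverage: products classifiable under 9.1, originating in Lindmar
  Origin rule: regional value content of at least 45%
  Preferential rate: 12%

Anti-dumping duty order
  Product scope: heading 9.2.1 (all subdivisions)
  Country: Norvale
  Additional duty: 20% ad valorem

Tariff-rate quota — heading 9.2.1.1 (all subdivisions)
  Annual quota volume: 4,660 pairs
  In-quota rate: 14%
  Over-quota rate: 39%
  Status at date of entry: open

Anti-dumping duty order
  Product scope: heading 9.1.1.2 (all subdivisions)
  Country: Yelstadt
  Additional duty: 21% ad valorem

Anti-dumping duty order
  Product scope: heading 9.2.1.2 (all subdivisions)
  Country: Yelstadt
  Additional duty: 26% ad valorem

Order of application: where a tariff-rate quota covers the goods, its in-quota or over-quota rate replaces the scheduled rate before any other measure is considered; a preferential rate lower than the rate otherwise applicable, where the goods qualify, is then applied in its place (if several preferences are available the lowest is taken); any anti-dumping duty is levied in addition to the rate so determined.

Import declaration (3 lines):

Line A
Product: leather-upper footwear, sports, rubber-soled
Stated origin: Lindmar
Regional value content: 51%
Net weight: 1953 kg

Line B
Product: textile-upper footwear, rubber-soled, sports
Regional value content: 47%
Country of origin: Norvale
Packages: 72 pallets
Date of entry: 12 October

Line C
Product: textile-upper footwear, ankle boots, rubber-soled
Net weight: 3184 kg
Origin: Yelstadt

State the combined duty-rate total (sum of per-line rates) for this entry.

48%

Line A: leather-upper → 9.1; rubber-soled → 9.1.2; sports → 9.1.2.1. Scheduled 26%. Lindmar agreement on 9.1: RVC ≥ 45% → 12% available; preferential 12%. → 12%.
Line B: textile-upper → 9.2; rubber-soled → 9.2.1; sports → 9.2.1.2. Scheduled 2%. Norvale agreement on 9.1.2.2: 9.2.1.2 not covered; anti-dumping (Norvale, 9.2.1): +20%; total 2% + 20% = 22%. → 22%.
Line C: textile-upper → 9.2; rubber-soled → 9.2.1; ankle boots → 9.2.1.1. Scheduled 32%. quota on 9.2.1.1 open → in-quota 14%. → 14%.
Sum: 12% + 22% + 14% = 48%.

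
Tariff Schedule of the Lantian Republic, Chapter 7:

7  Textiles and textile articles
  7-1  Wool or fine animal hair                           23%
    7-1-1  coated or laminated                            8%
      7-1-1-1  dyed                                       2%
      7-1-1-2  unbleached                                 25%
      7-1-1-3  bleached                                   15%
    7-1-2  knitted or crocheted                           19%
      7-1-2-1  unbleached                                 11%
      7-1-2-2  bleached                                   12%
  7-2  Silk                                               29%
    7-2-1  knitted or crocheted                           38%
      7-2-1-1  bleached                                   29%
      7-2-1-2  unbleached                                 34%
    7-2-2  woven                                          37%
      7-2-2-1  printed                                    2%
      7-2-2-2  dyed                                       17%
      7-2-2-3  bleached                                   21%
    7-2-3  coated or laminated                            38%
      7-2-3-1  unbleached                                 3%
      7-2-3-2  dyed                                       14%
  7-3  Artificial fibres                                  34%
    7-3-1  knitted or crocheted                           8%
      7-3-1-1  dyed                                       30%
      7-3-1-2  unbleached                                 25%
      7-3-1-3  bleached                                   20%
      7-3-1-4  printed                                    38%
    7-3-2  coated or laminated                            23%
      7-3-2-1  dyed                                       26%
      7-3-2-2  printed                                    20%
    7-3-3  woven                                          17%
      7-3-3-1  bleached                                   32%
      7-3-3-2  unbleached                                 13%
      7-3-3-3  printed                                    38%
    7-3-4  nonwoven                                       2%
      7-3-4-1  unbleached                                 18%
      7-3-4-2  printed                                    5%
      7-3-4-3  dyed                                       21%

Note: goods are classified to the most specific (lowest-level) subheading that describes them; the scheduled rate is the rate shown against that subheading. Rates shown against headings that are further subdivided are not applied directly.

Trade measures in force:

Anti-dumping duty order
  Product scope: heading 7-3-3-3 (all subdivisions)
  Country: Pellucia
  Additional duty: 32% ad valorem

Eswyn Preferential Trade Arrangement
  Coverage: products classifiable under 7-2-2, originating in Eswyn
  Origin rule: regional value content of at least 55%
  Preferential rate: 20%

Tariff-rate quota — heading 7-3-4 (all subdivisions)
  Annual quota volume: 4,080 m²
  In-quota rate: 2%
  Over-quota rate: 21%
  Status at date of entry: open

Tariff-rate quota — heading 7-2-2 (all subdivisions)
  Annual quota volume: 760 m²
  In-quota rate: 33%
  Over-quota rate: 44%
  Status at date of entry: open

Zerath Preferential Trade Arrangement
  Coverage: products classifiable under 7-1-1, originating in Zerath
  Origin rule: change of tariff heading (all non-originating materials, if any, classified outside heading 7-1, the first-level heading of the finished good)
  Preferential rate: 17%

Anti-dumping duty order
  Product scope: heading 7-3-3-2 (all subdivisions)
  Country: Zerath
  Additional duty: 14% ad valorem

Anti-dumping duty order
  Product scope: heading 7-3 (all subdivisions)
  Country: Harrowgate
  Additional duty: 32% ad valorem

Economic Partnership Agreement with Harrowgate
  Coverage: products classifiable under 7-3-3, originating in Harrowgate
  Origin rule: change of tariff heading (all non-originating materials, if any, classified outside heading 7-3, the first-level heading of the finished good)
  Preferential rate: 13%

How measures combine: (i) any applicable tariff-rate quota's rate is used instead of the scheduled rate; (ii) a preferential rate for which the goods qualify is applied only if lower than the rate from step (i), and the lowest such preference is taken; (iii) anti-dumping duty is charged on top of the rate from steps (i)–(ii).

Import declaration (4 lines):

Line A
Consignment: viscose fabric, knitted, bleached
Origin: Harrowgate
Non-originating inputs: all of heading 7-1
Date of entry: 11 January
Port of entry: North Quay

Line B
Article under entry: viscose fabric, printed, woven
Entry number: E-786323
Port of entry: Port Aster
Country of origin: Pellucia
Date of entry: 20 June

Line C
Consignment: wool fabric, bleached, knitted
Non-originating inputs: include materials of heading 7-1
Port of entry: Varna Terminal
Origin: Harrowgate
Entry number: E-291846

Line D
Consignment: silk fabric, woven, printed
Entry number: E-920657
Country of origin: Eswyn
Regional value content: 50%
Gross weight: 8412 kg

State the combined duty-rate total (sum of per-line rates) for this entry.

167%

Line A: viscose → 7-3; knitted → 7-3-1; bleached → 7-3-1-3. Scheduled 20%. Harrowgate agreement on 7-3-3: 7-3-1-3 not covered; anti-dumping (Harrowgate, 7-3): +32%; total 20% + 32% = 52%. → 52%.
Line B: viscose → 7-3; woven → 7-3-3; printed → 7-3-3-3. Scheduled 38%. anti-dumping (Pellucia, 7-3-3-3): +32%; total 38% + 32% = 70%. → 70%.
Line C: wool → 7-1; knitted → 7-1-2; bleached → 7-1-2-2. Scheduled 12%. Harrowgate agreement on 7-3-3: 7-1-2-2 not covered. → 12%.
Line D: silk → 7-2; woven → 7-2-2; printed → 7-2-2-1. Scheduled 2%. quota on 7-2-2 open → in-quota 33%; Eswyn agreement on 7-2-2: RVC < 55%. → 33%.
Sum: 52% + 70% + 12% + 33% = 167%.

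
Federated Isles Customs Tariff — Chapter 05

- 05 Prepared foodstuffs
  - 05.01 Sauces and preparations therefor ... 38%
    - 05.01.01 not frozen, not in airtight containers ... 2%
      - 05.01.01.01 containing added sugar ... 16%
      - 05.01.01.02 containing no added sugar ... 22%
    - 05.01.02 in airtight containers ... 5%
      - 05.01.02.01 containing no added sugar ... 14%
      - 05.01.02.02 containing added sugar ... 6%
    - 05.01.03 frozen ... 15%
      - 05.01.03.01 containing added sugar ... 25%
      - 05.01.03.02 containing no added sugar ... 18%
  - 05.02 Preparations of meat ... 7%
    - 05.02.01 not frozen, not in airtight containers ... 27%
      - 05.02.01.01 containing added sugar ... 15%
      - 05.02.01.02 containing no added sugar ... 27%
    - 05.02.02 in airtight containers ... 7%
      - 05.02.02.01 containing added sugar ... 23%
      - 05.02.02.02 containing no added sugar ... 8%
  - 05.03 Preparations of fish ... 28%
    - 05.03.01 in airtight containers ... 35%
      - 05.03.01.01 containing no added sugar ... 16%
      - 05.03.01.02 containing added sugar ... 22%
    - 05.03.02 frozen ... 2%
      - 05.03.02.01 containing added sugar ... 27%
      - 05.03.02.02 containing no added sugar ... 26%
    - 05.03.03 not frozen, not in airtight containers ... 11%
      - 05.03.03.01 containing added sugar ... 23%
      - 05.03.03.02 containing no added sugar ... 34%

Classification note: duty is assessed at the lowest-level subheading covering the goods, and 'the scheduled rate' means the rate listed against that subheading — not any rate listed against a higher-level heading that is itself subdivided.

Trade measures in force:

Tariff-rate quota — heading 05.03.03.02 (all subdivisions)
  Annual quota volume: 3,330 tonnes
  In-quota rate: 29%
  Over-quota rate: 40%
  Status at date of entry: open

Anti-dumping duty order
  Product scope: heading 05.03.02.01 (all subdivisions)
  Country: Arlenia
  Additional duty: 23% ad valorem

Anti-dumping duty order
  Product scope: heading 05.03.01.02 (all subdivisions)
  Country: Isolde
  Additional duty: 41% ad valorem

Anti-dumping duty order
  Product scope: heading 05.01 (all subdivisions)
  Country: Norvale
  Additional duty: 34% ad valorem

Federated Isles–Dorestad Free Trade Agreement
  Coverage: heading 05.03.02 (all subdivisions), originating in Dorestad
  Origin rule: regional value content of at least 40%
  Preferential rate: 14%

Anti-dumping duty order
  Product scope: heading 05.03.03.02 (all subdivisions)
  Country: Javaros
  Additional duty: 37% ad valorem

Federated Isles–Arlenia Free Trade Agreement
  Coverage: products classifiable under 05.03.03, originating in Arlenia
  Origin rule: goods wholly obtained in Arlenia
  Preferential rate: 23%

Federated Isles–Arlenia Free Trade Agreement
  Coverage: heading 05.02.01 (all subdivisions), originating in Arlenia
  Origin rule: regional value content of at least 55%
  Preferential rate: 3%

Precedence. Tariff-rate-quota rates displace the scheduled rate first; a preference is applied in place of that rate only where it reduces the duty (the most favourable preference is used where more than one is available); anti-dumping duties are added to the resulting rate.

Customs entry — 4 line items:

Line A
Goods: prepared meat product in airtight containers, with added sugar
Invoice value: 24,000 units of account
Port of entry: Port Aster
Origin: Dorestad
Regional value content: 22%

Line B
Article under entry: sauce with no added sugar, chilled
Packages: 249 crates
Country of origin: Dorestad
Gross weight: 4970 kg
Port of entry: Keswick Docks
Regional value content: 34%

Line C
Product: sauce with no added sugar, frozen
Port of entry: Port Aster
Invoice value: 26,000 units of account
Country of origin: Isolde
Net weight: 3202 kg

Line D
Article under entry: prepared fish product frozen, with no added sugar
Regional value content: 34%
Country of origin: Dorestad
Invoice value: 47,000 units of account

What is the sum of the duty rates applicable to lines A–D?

89%

Line A: prepared meat product → 05.02; in airtight containers → 05.02.02; with added sugar → 05.02.02.01. Scheduled 23%. Dorestad agreement on 05.03.02: 05.02.02.01 not covered. → 23%.
Line B: sauce → 05.01; chilled → 05.01.01; with no added sugar → 05.01.01.02. Scheduled 22%. Dorestad agreement on 05.03.02: 05.01.01.02 not covered. → 22%.
Line C: sauce → 05.01; frozen → 05.01.03; with no added sugar → 05.01.03.02. Scheduled 18%. No special measure applies. → 18%.
Line D: prepared fish product → 05.03; frozen → 05.03.02; with no added sugar → 05.03.02.02. Scheduled 26%. Dorestad agreement on 05.03.02: RVC < 40%. → 26%.
Sum: 23% + 22% + 18% + 26% = 89%.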